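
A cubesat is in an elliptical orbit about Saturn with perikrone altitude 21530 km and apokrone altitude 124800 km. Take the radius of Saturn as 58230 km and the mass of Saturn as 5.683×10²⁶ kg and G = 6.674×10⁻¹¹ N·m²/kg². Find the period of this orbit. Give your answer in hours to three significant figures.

T ≈ 13.5 hours

μ = GM = 6.674×10⁻¹¹ × 5.683×10²⁶ = 3.793×10¹⁶ m³/s².
r_p = 58230 + 21530 = 79760 km = 7.9760×10⁷ m.
r_a = 58230 + 124800 = 183030 km = 1.8303×10⁸ m.
Semi-major axis a = (r_p + r_a)/2 = (79760 + 1.8303×10⁵)/2 = 1.3140×10⁵ km = 1.314×10⁸ m.
By Kepler's third law T = 2π√(a³/μ) = 2π × 7.734×10³ = 4.859×10⁴ s.
= 13.50 hours.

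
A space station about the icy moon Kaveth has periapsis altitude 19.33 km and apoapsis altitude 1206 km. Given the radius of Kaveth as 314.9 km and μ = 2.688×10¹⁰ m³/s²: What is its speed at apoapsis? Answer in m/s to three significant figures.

r_p = 314.9 + 19.33 = 334.23 km = 3.3423×10⁵ m.
r_a = 314.9 + 1206 = 1520.9 km = 1.5209×10⁶ m.
Semi-major axis a = (r_p + r_a)/2 = 927.57 km = 9.276×10⁵ m.
Vis-viva: v² = μ(2/r − 1/a) = 2.688×10¹⁰ × (1.315×10⁻⁶ − 1.078×10⁻⁶) = 6.368×10³ m²/s².
v = 79.80 m/s.

v ≈ 79.8 m/s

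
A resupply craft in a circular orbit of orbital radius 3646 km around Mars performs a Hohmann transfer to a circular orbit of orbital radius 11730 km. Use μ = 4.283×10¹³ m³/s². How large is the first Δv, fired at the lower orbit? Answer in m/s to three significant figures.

r₁ = 3646 km = 3.646×10⁶ m.
r₂ = 11730 km = 1.173×10⁷ m.
Transfer ellipse a_t = (r₁ + r₂)/2 = 7.688×10⁶ m.
At r₁: circular v_c1 = √(μ/r₁) = 3427 m/s; transfer-periapsis v_p = √[μ(2/r₁ − 1/a_t)] = 4234 m/s.
Δv₁ = v_p − v_c1 = 806.2 m/s.

Δv ≈ 806 m/s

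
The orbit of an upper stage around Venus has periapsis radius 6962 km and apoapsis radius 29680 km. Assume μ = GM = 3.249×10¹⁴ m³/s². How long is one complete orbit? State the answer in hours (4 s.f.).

Semi-major axis a = (r_p + r_a)/2 = (6962.0 + 29680)/2 = 18321 km = 1.832×10⁷ m.
By Kepler's third law T = 2π√(a³/μ) = 2π × 4.351×10³ = 2.734×10⁴ s.
= 7.593 hours.

T ≈ 7.593 hours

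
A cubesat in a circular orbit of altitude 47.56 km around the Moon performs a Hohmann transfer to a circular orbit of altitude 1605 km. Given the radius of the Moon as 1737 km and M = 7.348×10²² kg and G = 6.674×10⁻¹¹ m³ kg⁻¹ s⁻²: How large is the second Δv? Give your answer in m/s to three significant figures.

Δv ≈ 201 m/s

μ = GM = 6.674×10⁻¹¹ × 7.348×10²² = 4.904×10¹² m³/s².
r₁ = 1737 + 47.56 = 1784.6 km = 1.7846×10⁶ m.
r₂ = 1737 + 1605 = 3342.0 km = 3.3420×10⁶ m.
Transfer ellipse a_t = (r₁ + r₂)/2 = 2.563×10⁶ m.
At r₁: circular v_c1 = √(μ/r₁) = 1658 m/s; transfer-perilune v_p = √[μ(2/r₁ − 1/a_t)] = 1893 m/s.
At r₂: circular v_c2 = √(μ/r₂) = 1211 m/s; transfer-apolune v_a = √[μ(2/r₂ − 1/a_t)] = 1011 m/s.
Δv₂ = v_c2 − v_a = 200.6 m/s.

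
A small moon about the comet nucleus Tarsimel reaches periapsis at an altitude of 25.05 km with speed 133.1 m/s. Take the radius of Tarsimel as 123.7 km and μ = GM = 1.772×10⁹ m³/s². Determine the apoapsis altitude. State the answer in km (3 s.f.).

apoapsis altitude ≈ 308 km

r_p = 123.7 + 25.05 = 148.75 km = 1.488×10⁵ m.
Specific energy ε = v²/2 − μ/r = -3.055×10³ J/kg, so a = −μ/(2ε) = 2.900×10⁵ m.
The apsides satisfy r_p + r_a = 2a, so the apoapsis radius is 2a − r_p = 4.313×10⁵ m = 431.32 km.
Apoapsis altitude = 431.32 − 123.7 = 307.62 km.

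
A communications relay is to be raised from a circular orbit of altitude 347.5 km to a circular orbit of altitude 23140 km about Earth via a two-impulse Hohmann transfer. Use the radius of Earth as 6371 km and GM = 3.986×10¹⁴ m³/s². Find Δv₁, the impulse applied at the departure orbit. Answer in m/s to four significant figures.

r₁ = 6371 + 347.5 = 6718.5 km = 6.7185×10⁶ m.
r₂ = 6371 + 23140 = 29511 km = 2.9511×10⁷ m.
Transfer ellipse a_t = (r₁ + r₂)/2 = 1.811×10⁷ m.
At r₁: circular v_c1 = √(μ/r₁) = 7703 m/s; transfer-perigee v_p = √[μ(2/r₁ − 1/a_t)] = 9831 m/s.
Δv₁ = v_p − v_c1 = 2129 m/s.

Δv ≈ 2129 m/s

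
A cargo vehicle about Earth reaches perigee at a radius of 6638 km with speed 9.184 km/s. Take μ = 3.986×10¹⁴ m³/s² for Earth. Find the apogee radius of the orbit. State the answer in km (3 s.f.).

r_p = 6.638×10⁶ m.
Specific energy ε = v²/2 − μ/r = -1.788×10⁷ J/kg, so a = −μ/(2ε) = 1.115×10⁷ m.
The apsides satisfy r_p + r_a = 2a, so the apogee radius is 2a − r_p = 1.566×10⁷ m = 15661 km.

apogee radius ≈ 15700 km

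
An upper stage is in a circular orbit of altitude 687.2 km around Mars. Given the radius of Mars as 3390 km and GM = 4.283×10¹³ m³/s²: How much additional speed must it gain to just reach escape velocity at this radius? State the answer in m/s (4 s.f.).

Δv ≈ 1343 m/s

r = 3390 + 687.2 = 4077.2 km = 4.0772×10⁶ m.
Circular speed v_c = √(μ/r) = 3241 m/s.
Escape speed v_esc = √(2μ/r) = √2 × v_c = 4584 m/s.
Δv = v_esc − v_c = 1343 m/s.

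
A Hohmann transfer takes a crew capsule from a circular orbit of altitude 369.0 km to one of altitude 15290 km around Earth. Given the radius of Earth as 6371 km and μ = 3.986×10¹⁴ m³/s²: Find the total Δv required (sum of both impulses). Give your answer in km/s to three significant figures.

Δv_total ≈ 3.14 km/s

r₁ = 6371 + 369.0 = 6740.0 km = 6.7400×10⁶ m.
r₂ = 6371 + 15290 = 21661 km = 2.1661×10⁷ m.
Transfer ellipse a_t = (r₁ + r₂)/2 = 1.420×10⁷ m.
At r₁: circular v_c1 = √(μ/r₁) = 7690 m/s; transfer-perigee v_p = √[μ(2/r₁ − 1/a_t)] = 9498 m/s.
Δv₁ = v_p − v_c1 = 1808 m/s.
At r₂: circular v_c2 = √(μ/r₂) = 4290 m/s; transfer-apogee v_a = √[μ(2/r₂ − 1/a_t)] = 2955 m/s.
Δv₂ = v_c2 − v_a = 1334 m/s.
Total Δv = Δv₁ + Δv₂ = 3142 m/s = 3.142 km/s.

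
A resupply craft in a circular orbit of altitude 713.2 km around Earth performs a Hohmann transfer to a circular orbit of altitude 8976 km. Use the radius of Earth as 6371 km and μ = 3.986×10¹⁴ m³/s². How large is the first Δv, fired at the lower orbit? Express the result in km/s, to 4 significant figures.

r₁ = 6371 + 713.2 = 7084.2 km = 7.0842×10⁶ m.
r₂ = 6371 + 8976 = 15347 km = 1.5347×10⁷ m.
Transfer ellipse a_t = (r₁ + r₂)/2 = 1.122×10⁷ m.
At r₁: circular v_c1 = √(μ/r₁) = 7501 m/s; transfer-perigee v_p = √[μ(2/r₁ − 1/a_t)] = 8775 m/s.
Δv₁ = v_p − v_c1 = 1273 m/s.
= 1.273 km/s.

Δv ≈ 1.273 km/s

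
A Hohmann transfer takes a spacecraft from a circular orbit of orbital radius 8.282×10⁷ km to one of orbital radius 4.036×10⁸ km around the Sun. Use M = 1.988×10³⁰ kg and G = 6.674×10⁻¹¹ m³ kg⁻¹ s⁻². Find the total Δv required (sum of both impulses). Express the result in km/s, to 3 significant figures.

Δv_total ≈ 19.1 km/s

μ = GM = 6.674×10⁻¹¹ × 1.988×10³⁰ = 1.327×10²⁰ m³/s².
r₁ = 8.282×10⁷ km = 8.282×10¹⁰ m.
r₂ = 4.036×10⁸ km = 4.036×10¹¹ m.
Transfer ellipse a_t = (r₁ + r₂)/2 = 2.432×10¹¹ m.
At r₁: circular v_c1 = √(μ/r₁) = 40030 m/s; transfer-perihelion v_p = √[μ(2/r₁ − 1/a_t)] = 51560 m/s.
Δv₁ = v_p − v_c1 = 11540 m/s.
At r₂: circular v_c2 = √(μ/r₂) = 18130 m/s; transfer-aphelion v_a = √[μ(2/r₂ − 1/a_t)] = 10580 m/s.
Δv₂ = v_c2 − v_a = 7551 m/s.
Total Δv = Δv₁ + Δv₂ = 19090 m/s = 19.09 km/s.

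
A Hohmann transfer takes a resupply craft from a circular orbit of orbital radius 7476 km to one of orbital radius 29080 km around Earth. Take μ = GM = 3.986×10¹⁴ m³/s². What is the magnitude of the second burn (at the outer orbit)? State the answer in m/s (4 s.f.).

r₁ = 7476 km = 7.476×10⁶ m.
r₂ = 29080 km = 2.908×10⁷ m.
Transfer ellipse a_t = (r₁ + r₂)/2 = 1.828×10⁷ m.
At r₁: circular v_c1 = √(μ/r₁) = 7302 m/s; transfer-perigee v_p = √[μ(2/r₁ − 1/a_t)] = 9210 m/s.
At r₂: circular v_c2 = √(μ/r₂) = 3702 m/s; transfer-apogee v_a = √[μ(2/r₂ − 1/a_t)] = 2368 m/s.
Δv₂ = v_c2 − v_a = 1335 m/s.

Δv ≈ 1335 m/s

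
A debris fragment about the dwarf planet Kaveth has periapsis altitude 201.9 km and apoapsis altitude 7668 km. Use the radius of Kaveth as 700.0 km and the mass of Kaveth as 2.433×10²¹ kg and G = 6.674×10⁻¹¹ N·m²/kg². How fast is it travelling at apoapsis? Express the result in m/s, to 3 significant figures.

μ = GM = 6.674×10⁻¹¹ × 2.433×10²¹ = 1.624×10¹¹ m³/s².
r_p = 700.0 + 201.9 = 901.90 km = 9.0190×10⁵ m.
r_a = 700.0 + 7668 = 8368.0 km = 8.3680×10⁶ m.
Semi-major axis a = (r_p + r_a)/2 = 4634.9 km = 4.635×10⁶ m.
Vis-viva: v² = μ(2/r − 1/a) = 1.624×10¹¹ × (2.390×10⁻⁷ − 2.158×10⁻⁷) = 3.776×10³ m²/s².
v = 61.45 m/s.

v ≈ 61.4 m/s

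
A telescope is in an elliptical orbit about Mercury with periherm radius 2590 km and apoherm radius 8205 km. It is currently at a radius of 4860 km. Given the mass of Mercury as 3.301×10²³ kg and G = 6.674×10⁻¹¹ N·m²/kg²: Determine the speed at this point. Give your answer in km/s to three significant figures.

v ≈ 2.23 km/s

μ = GM = 6.674×10⁻¹¹ × 3.301×10²³ = 2.203×10¹³ m³/s².
Semi-major axis a = (r_p + r_a)/2 = 5397.5 km = 5.398×10⁶ m.
Vis-viva: v² = μ(2/r − 1/a) = 2.203×10¹³ × (4.115×10⁻⁷ − 1.853×10⁻⁷) = 4.985×10⁶ m²/s².
v = 2233 m/s = 2.233 km/s.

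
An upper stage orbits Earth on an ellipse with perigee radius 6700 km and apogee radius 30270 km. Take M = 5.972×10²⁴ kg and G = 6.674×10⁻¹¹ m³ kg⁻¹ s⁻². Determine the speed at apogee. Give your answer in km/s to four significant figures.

v ≈ 2.185 km/s

μ = GM = 6.674×10⁻¹¹ × 5.972×10²⁴ = 3.986×10¹⁴ m³/s².
Semi-major axis a = (r_p + r_a)/2 = 18485 km = 1.848×10⁷ m.
Vis-viva: v² = μ(2/r − 1/a) = 3.986×10¹⁴ × (6.607×10⁻⁸ − 5.410×10⁻⁸) = 4.773×10⁶ m²/s².
v = 2185 m/s = 2.185 km/s.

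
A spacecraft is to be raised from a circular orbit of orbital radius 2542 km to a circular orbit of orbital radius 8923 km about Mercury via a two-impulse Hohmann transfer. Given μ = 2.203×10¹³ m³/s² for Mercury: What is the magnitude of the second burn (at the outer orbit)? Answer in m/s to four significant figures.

Δv ≈ 524.9 m/s

r₁ = 2542 km = 2.542×10⁶ m.
r₂ = 8923 km = 8.923×10⁶ m.
Transfer ellipse a_t = (r₁ + r₂)/2 = 5.732×10⁶ m.
At r₁: circular v_c1 = √(μ/r₁) = 2944 m/s; transfer-periherm v_p = √[μ(2/r₁ − 1/a_t)] = 3673 m/s.
At r₂: circular v_c2 = √(μ/r₂) = 1571 m/s; transfer-apoherm v_a = √[μ(2/r₂ − 1/a_t)] = 1046 m/s.
Δv₂ = v_c2 − v_a = 524.9 m/s.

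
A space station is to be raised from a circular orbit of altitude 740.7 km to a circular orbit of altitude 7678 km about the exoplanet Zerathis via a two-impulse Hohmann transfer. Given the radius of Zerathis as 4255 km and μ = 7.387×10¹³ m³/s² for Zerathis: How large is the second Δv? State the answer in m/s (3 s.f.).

Δv ≈ 577 m/s

r₁ = 4255 + 740.7 = 4995.7 km = 4.9957×10⁶ m.
r₂ = 4255 + 7678 = 11933 km = 1.1933×10⁷ m.
Transfer ellipse a_t = (r₁ + r₂)/2 = 8.464×10⁶ m.
At r₁: circular v_c1 = √(μ/r₁) = 3845 m/s; transfer-periapsis v_p = √[μ(2/r₁ − 1/a_t)] = 4566 m/s.
At r₂: circular v_c2 = √(μ/r₂) = 2488 m/s; transfer-apoapsis v_a = √[μ(2/r₂ − 1/a_t)] = 1911 m/s.
Δv₂ = v_c2 − v_a = 576.6 m/s.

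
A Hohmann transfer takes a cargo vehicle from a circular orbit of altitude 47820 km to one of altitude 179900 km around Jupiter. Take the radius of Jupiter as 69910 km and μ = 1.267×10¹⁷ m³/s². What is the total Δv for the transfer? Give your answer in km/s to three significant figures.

r₁ = 69910 + 47820 = 117730 km = 1.1773×10⁸ m.
r₂ = 69910 + 179900 = 249810 km = 2.4981×10⁸ m.
Transfer ellipse a_t = (r₁ + r₂)/2 = 1.838×10⁸ m.
At r₁: circular v_c1 = √(μ/r₁) = 32810 m/s; transfer-perijove v_p = √[μ(2/r₁ − 1/a_t)] = 38250 m/s.
Δv₁ = v_p − v_c1 = 5443 m/s.
At r₂: circular v_c2 = √(μ/r₂) = 22520 m/s; transfer-apojove v_a = √[μ(2/r₂ − 1/a_t)] = 18030 m/s.
Δv₂ = v_c2 − v_a = 4495 m/s.
Total Δv = Δv₁ + Δv₂ = 9938 m/s = 9.938 km/s.

Δv_total ≈ 9.94 km/s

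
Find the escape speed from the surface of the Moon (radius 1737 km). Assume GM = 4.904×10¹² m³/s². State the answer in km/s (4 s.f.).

r = R = 1.737×10⁶ m.
Escape speed v_esc = √(2μ/r) = √(2 × 4.904×10¹² / 1.737×10⁶) = √(5.647×10⁶) = 2376 m/s.
= 2.376 km/s.

v_esc ≈ 2.376 km/s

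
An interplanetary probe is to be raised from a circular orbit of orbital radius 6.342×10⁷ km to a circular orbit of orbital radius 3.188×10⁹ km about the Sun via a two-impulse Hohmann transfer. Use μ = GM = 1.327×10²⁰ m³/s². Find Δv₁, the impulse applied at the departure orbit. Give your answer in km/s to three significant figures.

Δv ≈ 18.3 km/s

r₁ = 6.342×10⁷ km = 6.342×10¹⁰ m.
r₂ = 3.188×10⁹ km = 3.188×10¹² m.
Transfer ellipse a_t = (r₁ + r₂)/2 = 1.626×10¹² m.
At r₁: circular v_c1 = √(μ/r₁) = 45740 m/s; transfer-perihelion v_p = √[μ(2/r₁ − 1/a_t)] = 64060 m/s.
Δv₁ = v_p − v_c1 = 18310 m/s.
= 18.31 km/s.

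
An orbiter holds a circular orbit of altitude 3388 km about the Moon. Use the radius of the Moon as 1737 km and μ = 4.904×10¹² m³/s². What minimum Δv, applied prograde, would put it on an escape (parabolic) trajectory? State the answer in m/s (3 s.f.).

Δv ≈ 405 m/s

r = 1737 + 3388 = 5125.0 km = 5.1250×10⁶ m.
Circular speed v_c = √(μ/r) = 978.2 m/s.
Escape speed v_esc = √(2μ/r) = √2 × v_c = 1383 m/s.
Δv = v_esc − v_c = 405.2 m/s.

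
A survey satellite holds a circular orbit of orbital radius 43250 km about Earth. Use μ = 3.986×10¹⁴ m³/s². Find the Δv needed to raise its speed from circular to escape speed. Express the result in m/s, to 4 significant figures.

r = 43250 km = 4.325×10⁷ m.
Circular speed v_c = √(μ/r) = 3036 m/s.
Escape speed v_esc = √(2μ/r) = √2 × v_c = 4293 m/s.
Δv = v_esc − v_c = 1257 m/s.

Δv ≈ 1257 m/s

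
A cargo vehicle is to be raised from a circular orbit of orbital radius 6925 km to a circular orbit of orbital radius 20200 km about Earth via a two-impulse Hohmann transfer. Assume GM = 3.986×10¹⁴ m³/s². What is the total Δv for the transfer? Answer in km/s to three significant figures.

Δv_total ≈ 2.94 km/s

r₁ = 6925 km = 6.925×10⁶ m.
r₂ = 20200 km = 2.020×10⁷ m.
Transfer ellipse a_t = (r₁ + r₂)/2 = 1.356×10⁷ m.
At r₁: circular v_c1 = √(μ/r₁) = 7587 m/s; transfer-perigee v_p = √[μ(2/r₁ − 1/a_t)] = 9259 m/s.
Δv₁ = v_p − v_c1 = 1672 m/s.
At r₂: circular v_c2 = √(μ/r₂) = 4442 m/s; transfer-apogee v_a = √[μ(2/r₂ − 1/a_t)] = 3174 m/s.
Δv₂ = v_c2 − v_a = 1268 m/s.
Total Δv = Δv₁ + Δv₂ = 2940 m/s = 2.940 km/s.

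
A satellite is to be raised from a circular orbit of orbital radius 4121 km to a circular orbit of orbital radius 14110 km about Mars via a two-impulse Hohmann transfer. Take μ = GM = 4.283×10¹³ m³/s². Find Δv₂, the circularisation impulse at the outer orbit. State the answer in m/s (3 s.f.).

r₁ = 4121 km = 4.121×10⁶ m.
r₂ = 14110 km = 1.411×10⁷ m.
Transfer ellipse a_t = (r₁ + r₂)/2 = 9.116×10⁶ m.
At r₁: circular v_c1 = √(μ/r₁) = 3224 m/s; transfer-periapsis v_p = √[μ(2/r₁ − 1/a_t)] = 4011 m/s.
At r₂: circular v_c2 = √(μ/r₂) = 1742 m/s; transfer-apoapsis v_a = √[μ(2/r₂ − 1/a_t)] = 1171 m/s.
Δv₂ = v_c2 − v_a = 570.8 m/s.

Δv ≈ 571 m/s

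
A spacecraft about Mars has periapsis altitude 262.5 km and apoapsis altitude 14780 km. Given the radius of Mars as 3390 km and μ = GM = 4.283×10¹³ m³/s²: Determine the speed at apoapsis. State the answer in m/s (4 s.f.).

v ≈ 888.3 m/s

r_p = 3390 + 262.5 = 3652.5 km = 3.6525×10⁶ m.
r_a = 3390 + 14780 = 18170 km = 1.8170×10⁷ m.
Semi-major axis a = (r_p + r_a)/2 = 10911 km = 1.091×10⁷ m.
Vis-viva: v² = μ(2/r − 1/a) = 4.283×10¹³ × (1.101×10⁻⁷ − 9.165×10⁻⁸) = 7.891×10⁵ m²/s².
v = 888.3 m/s.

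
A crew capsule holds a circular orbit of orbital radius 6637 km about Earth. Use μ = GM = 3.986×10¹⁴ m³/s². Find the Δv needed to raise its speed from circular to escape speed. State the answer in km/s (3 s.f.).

Δv ≈ 3.21 km/s

r = 6637 km = 6.637×10⁶ m.
Circular speed v_c = √(μ/r) = 7750 m/s.
Escape speed v_esc = √(2μ/r) = √2 × v_c = 10960 m/s.
Δv = v_esc − v_c = 3210 m/s = 3.210 km/s.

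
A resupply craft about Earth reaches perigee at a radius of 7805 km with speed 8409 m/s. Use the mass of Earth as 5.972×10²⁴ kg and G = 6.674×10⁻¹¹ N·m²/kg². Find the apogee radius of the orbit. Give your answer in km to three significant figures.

apogee radius ≈ 17600 km

μ = GM = 6.674×10⁻¹¹ × 5.972×10²⁴ = 3.986×10¹⁴ m³/s².
r_p = 7.805×10⁶ m.
Specific energy ε = v²/2 − μ/r = -1.571×10⁷ J/kg, so a = −μ/(2ε) = 1.268×10⁷ m.
The apsides satisfy r_p + r_a = 2a, so the apogee radius is 2a − r_p = 1.756×10⁷ m = 17565 km.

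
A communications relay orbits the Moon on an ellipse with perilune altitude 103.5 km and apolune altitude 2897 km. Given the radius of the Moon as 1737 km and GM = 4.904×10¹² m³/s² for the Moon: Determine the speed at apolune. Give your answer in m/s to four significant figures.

r_p = 1737 + 103.5 = 1840.5 km = 1.8405×10⁶ m.
r_a = 1737 + 2897 = 4634.0 km = 4.6340×10⁶ m.
Semi-major axis a = (r_p + r_a)/2 = 3237.2 km = 3.237×10⁶ m.
Vis-viva: v² = μ(2/r − 1/a) = 4.904×10¹² × (4.316×10⁻⁷ − 3.089×10⁻⁷) = 6.017×10⁵ m²/s².
v = 775.7 m/s.

v ≈ 775.7 m/s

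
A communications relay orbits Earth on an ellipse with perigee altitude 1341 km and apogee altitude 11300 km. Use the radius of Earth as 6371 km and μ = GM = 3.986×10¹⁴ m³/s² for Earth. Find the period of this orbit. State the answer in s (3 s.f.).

r_p = 6371 + 1341 = 7712.0 km = 7.7120×10⁶ m.
r_a = 6371 + 11300 = 17671 km = 1.7671×10⁷ m.
Semi-major axis a = (r_p + r_a)/2 = (7712.0 + 17671)/2 = 12692 km = 1.269×10⁷ m.
By Kepler's third law T = 2π√(a³/μ) = 2π × 2.265×10³ = 1.423×10⁴ s.

T ≈ 14200 s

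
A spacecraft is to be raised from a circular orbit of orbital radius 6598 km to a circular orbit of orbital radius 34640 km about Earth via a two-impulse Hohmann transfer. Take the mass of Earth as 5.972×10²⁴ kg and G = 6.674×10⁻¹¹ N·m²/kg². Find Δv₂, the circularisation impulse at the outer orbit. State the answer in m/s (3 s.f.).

Δv ≈ 1470 m/s

μ = GM = 6.674×10⁻¹¹ × 5.972×10²⁴ = 3.986×10¹⁴ m³/s².
r₁ = 6598 km = 6.598×10⁶ m.
r₂ = 34640 km = 3.464×10⁷ m.
Transfer ellipse a_t = (r₁ + r₂)/2 = 2.062×10⁷ m.
At r₁: circular v_c1 = √(μ/r₁) = 7772 m/s; transfer-perigee v_p = √[μ(2/r₁ − 1/a_t)] = 10070 m/s.
At r₂: circular v_c2 = √(μ/r₂) = 3392 m/s; transfer-apogee v_a = √[μ(2/r₂ − 1/a_t)] = 1919 m/s.
Δv₂ = v_c2 − v_a = 1473 m/s.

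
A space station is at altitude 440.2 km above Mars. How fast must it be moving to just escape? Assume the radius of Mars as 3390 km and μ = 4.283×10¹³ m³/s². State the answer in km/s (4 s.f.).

r = 3390 + 440.2 = 3830.2 km = 3.8302×10⁶ m.
Escape speed v_esc = √(2μ/r) = √(2 × 4.283×10¹³ / 3.830×10⁶) = √(2.236×10⁷) = 4729 m/s.
= 4.729 km/s.

v_esc ≈ 4.729 km/s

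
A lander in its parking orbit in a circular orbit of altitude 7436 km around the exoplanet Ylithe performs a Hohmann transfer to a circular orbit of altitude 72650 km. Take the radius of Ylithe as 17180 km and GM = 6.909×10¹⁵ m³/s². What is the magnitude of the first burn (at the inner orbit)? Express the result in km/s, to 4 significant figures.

Δv ≈ 4.237 km/s

r₁ = 17180 + 7436 = 24616 km = 2.4616×10⁷ m.
r₂ = 17180 + 72650 = 89830 km = 8.9830×10⁷ m.
Transfer ellipse a_t = (r₁ + r₂)/2 = 5.722×10⁷ m.
At r₁: circular v_c1 = √(μ/r₁) = 16750 m/s; transfer-periapsis v_p = √[μ(2/r₁ − 1/a_t)] = 20990 m/s.
Δv₁ = v_p − v_c1 = 4237 m/s.
= 4.237 km/s.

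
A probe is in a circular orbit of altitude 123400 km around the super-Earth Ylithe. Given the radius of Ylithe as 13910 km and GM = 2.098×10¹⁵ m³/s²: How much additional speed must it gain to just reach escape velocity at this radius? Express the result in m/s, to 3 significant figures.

r = 13910 + 123400 = 137310 km = 1.3731×10⁸ m.
Circular speed v_c = √(μ/r) = 3909 m/s.
Escape speed v_esc = √(2μ/r) = √2 × v_c = 5528 m/s.
Δv = v_esc − v_c = 1619 m/s.

Δv ≈ 1620 m/s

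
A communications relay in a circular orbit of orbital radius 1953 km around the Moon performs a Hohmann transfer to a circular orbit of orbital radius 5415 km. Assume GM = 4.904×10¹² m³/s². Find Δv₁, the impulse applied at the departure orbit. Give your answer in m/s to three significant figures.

Δv ≈ 337 m/s

r₁ = 1953 km = 1.953×10⁶ m.
r₂ = 5415 km = 5.415×10⁶ m.
Transfer ellipse a_t = (r₁ + r₂)/2 = 3.684×10⁶ m.
At r₁: circular v_c1 = √(μ/r₁) = 1585 m/s; transfer-perilune v_p = √[μ(2/r₁ − 1/a_t)] = 1921 m/s.
Δv₁ = v_p − v_c1 = 336.5 m/s.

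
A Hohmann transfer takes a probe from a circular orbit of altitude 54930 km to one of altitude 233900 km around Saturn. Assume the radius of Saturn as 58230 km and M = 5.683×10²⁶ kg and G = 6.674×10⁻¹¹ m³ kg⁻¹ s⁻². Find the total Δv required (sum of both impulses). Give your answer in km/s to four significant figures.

Δv_total ≈ 6.553 km/s

μ = GM = 6.674×10⁻¹¹ × 5.683×10²⁶ = 3.793×10¹⁶ m³/s².
r₁ = 58230 + 54930 = 113160 km = 1.1316×10⁸ m.
r₂ = 58230 + 233900 = 292130 km = 2.9213×10⁸ m.
Transfer ellipse a_t = (r₁ + r₂)/2 = 2.026×10⁸ m.
At r₁: circular v_c1 = √(μ/r₁) = 18310 m/s; transfer-perikrone v_p = √[μ(2/r₁ − 1/a_t)] = 21980 m/s.
Δv₁ = v_p − v_c1 = 3674 m/s.
At r₂: circular v_c2 = √(μ/r₂) = 11390 m/s; transfer-apokrone v_a = √[μ(2/r₂ − 1/a_t)] = 8515 m/s.
Δv₂ = v_c2 − v_a = 2880 m/s.
Total Δv = Δv₁ + Δv₂ = 6553 m/s = 6.553 km/s.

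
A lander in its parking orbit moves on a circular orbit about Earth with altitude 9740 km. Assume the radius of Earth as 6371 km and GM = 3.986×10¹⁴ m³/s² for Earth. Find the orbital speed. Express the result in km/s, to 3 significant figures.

r = 6371 + 9740 = 16111 km = 1.6111×10⁷ m.
For a circular orbit v = √(μ/r) = √(3.986×10¹⁴ / 1.611×10⁷) = √(2.474×10⁷) = 4974 m/s.
That is 4.974 km/s.

v ≈ 4.97 km/s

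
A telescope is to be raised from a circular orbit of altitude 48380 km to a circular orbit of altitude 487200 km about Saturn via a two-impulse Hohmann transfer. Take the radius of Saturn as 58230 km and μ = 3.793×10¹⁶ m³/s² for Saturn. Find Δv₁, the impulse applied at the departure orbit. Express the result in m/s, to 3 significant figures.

Δv ≈ 5530 m/s

r₁ = 58230 + 48380 = 106610 km = 1.0661×10⁸ m.
r₂ = 58230 + 487200 = 545430 km = 5.4543×10⁸ m.
Transfer ellipse a_t = (r₁ + r₂)/2 = 3.260×10⁸ m.
At r₁: circular v_c1 = √(μ/r₁) = 18860 m/s; transfer-perikrone v_p = √[μ(2/r₁ − 1/a_t)] = 24400 m/s.
Δv₁ = v_p − v_c1 = 5535 m/s.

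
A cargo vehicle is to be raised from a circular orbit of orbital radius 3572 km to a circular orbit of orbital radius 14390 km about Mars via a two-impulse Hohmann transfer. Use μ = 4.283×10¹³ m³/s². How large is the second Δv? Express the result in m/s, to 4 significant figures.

r₁ = 3572 km = 3.572×10⁶ m.
r₂ = 14390 km = 1.439×10⁷ m.
Transfer ellipse a_t = (r₁ + r₂)/2 = 8.981×10⁶ m.
At r₁: circular v_c1 = √(μ/r₁) = 3463 m/s; transfer-periapsis v_p = √[μ(2/r₁ − 1/a_t)] = 4383 m/s.
At r₂: circular v_c2 = √(μ/r₂) = 1725 m/s; transfer-apoapsis v_a = √[μ(2/r₂ − 1/a_t)] = 1088 m/s.
Δv₂ = v_c2 − v_a = 637.2 m/s.

Δv ≈ 637.2 m/s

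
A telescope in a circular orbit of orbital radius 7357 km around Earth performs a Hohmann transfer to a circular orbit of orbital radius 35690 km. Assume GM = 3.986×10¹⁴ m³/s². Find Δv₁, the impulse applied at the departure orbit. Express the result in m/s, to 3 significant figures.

Δv ≈ 2120 m/s

r₁ = 7357 km = 7.357×10⁶ m.
r₂ = 35690 km = 3.569×10⁷ m.
Transfer ellipse a_t = (r₁ + r₂)/2 = 2.152×10⁷ m.
At r₁: circular v_c1 = √(μ/r₁) = 7361 m/s; transfer-perigee v_p = √[μ(2/r₁ − 1/a_t)] = 9478 m/s.
Δv₁ = v_p − v_c1 = 2118 m/s.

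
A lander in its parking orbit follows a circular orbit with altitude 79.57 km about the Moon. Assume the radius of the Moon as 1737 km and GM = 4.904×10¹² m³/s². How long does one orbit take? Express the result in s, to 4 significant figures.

T ≈ 6947 s

r = 1737 + 79.57 = 1816.6 km = 1.8166×10⁶ m.
Kepler's third law: T = 2π√(r³/μ) = 2π√((1.817×10⁶)³ / 4.904×10¹²).
r³/μ = 1.222×10⁶ s², so T = 2π × 1.106×10³ = 6.947×10³ s.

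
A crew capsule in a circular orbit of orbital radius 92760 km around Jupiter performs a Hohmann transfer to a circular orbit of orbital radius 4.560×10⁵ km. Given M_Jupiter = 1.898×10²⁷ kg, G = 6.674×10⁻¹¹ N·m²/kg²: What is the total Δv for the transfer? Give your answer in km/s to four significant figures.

Δv_total ≈ 17.66 km/s

μ = GM = 6.674×10⁻¹¹ × 1.898×10²⁷ = 1.267×10¹⁷ m³/s².
r₁ = 92760 km = 9.276×10⁷ m.
r₂ = 4.560×10⁵ km = 4.560×10⁸ m.
Transfer ellipse a_t = (r₁ + r₂)/2 = 2.744×10⁸ m.
At r₁: circular v_c1 = √(μ/r₁) = 36950 m/s; transfer-perijove v_p = √[μ(2/r₁ − 1/a_t)] = 47640 m/s.
Δv₁ = v_p − v_c1 = 10690 m/s.
At r₂: circular v_c2 = √(μ/r₂) = 16670 m/s; transfer-apojove v_a = √[μ(2/r₂ − 1/a_t)] = 9691 m/s.
Δv₂ = v_c2 − v_a = 6976 m/s.
Total Δv = Δv₁ + Δv₂ = 17660 m/s = 17.66 km/s.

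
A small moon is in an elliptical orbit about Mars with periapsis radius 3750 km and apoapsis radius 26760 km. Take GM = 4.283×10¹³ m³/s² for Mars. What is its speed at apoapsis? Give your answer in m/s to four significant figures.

Semi-major axis a = (r_p + r_a)/2 = 15255 km = 1.526×10⁷ m.
Vis-viva: v² = μ(2/r − 1/a) = 4.283×10¹³ × (7.474×10⁻⁸ − 6.555×10⁻⁸) = 3.934×10⁵ m²/s².
v = 627.2 m/s.

v ≈ 627.2 m/s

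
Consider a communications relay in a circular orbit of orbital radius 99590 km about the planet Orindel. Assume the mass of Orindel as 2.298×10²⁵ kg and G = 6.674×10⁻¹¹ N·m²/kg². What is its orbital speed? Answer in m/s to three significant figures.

μ = GM = 6.674×10⁻¹¹ × 2.298×10²⁵ = 1.534×10¹⁵ m³/s².
r = 99590 km = 9.959×10⁷ m.
For a circular orbit v = √(μ/r) = √(1.534×10¹⁵ / 9.959×10⁷) = √(1.540×10⁷) = 3924 m/s.

v ≈ 3920 m/s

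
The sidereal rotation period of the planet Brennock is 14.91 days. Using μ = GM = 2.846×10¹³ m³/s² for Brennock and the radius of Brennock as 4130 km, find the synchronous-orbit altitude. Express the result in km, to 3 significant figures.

h_sync ≈ 1.02×10⁵ km

T = 14.91 days = 1.288×10⁶ s.
A synchronous orbit has period T, so by Kepler's third law a = (μT²/4π²)^(1/3).
μT²/4π² = 2.846×10¹³ × (1.288×10⁶)² / 39.48 = 1.196×10²⁴ m³.
a = 1.062×10⁸ m = 1.0616×10⁵ km.
Altitude h = a − R = 1.0616×10⁵ − 4130 = 1.0203×10⁵ km.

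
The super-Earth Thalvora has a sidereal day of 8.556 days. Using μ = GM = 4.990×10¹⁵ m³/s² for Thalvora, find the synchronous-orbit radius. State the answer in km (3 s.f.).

r_sync ≈ 4.10×10⁵ km

T = 8.556 days = 7.392×10⁵ s.
A synchronous orbit has period T, so by Kepler's third law a = (μT²/4π²)^(1/3).
μT²/4π² = 4.990×10¹⁵ × (7.392×10⁵)² / 39.48 = 6.907×10²⁵ m³.
a = 4.103×10⁸ m = 4.1030×10⁵ km.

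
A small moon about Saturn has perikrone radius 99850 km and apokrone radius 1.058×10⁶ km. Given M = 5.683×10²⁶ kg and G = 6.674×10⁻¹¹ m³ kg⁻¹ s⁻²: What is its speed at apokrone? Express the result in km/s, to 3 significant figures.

v ≈ 2.49 km/s

μ = GM = 6.674×10⁻¹¹ × 5.683×10²⁶ = 3.793×10¹⁶ m³/s².
Semi-major axis a = (r_p + r_a)/2 = 5.7892×10⁵ km = 5.789×10⁸ m.
Vis-viva: v² = μ(2/r − 1/a) = 3.793×10¹⁶ × (1.890×10⁻⁹ − 1.727×10⁻⁹) = 6.183×10⁶ m²/s².
v = 2487 m/s = 2.487 km/s.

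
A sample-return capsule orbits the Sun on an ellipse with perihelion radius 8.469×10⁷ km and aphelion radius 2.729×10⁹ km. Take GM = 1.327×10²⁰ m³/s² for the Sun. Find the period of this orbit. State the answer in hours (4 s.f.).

T ≈ 252800 hours

Semi-major axis a = (r_p + r_a)/2 = (8.4690×10⁷ + 2.7290×10⁹)/2 = 1.4068×10⁹ km = 1.407×10¹² m.
By Kepler's third law T = 2π√(a³/μ) = 2π × 1.449×10⁸ = 9.102×10⁸ s.
= 2.528×10⁵ hours.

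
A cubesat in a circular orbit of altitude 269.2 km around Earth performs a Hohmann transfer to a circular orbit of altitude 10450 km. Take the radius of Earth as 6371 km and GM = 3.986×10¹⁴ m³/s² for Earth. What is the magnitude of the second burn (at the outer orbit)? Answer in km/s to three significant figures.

Δv ≈ 1.21 km/s

r₁ = 6371 + 269.2 = 6640.2 km = 6.6402×10⁶ m.
r₂ = 6371 + 10450 = 16821 km = 1.6821×10⁷ m.
Transfer ellipse a_t = (r₁ + r₂)/2 = 1.173×10⁷ m.
At r₁: circular v_c1 = √(μ/r₁) = 7748 m/s; transfer-perigee v_p = √[μ(2/r₁ − 1/a_t)] = 9278 m/s.
At r₂: circular v_c2 = √(μ/r₂) = 4868 m/s; transfer-apogee v_a = √[μ(2/r₂ − 1/a_t)] = 3662 m/s.
Δv₂ = v_c2 − v_a = 1205 m/s.
= 1.205 km/s.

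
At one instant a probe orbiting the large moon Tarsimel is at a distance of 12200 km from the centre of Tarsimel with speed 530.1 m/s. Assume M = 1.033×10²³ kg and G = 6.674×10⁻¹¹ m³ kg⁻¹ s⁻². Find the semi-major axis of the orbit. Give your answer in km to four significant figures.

a ≈ 8119 km

μ = GM = 6.674×10⁻¹¹ × 1.033×10²³ = 6.894×10¹² m³/s².
r = 1.220×10⁷ m.
Vis-viva rearranged: 1/a = 2/r − v²/μ = 1.639×10⁻⁷ − 4.076×10⁻⁸ = 1.232×10⁻⁷ m⁻¹.
a = 8.119×10⁶ m = 8118.5 km.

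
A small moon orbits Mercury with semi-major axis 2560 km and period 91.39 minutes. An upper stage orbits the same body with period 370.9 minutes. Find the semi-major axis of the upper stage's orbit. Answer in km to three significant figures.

a₂ ≈ 6510 km

Kepler's third law: a³ ∝ T², so a₂ = a₁ (T₂/T₁)^(2/3).
T₂/T₁ = 4.058, (T₂/T₁)^(2/3) = 2.544.
a₂ = 2560 × 2.544 = 6513 km.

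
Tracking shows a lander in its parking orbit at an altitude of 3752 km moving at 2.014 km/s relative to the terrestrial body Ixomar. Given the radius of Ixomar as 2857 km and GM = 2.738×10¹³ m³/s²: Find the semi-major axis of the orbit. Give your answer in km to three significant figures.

r = 2857 + 3752 = 6609.0 km = 6.609×10⁶ m.
Specific orbital energy ε = v²/2 − μ/r = (2014)²/2 − 2.738×10¹³/6.609×10⁶ = -2.115×10⁶ J/kg.
Since ε = −μ/(2a), a = −μ/(2ε) = 6.474×10⁶ m = 6473.6 km.

a ≈ 6470 km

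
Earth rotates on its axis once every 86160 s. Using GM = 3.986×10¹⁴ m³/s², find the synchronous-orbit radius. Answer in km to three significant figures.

A synchronous orbit has period T, so by Kepler's third law a = (μT²/4π²)^(1/3).
μT²/4π² = 3.986×10¹⁴ × (8.616×10⁴)² / 39.48 = 7.495×10²² m³.
a = 4.216×10⁷ m = 42163 km.

r_sync ≈ 42200 km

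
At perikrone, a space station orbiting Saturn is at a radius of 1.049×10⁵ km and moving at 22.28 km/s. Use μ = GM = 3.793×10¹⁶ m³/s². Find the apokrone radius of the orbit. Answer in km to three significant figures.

r_p = 1.049×10⁸ m.
Specific energy ε = v²/2 − μ/r = -1.134×10⁸ J/kg, so a = −μ/(2ε) = 1.673×10⁸ m.
The apsides satisfy r_p + r_a = 2a, so the apokrone radius is 2a − r_p = 2.296×10⁸ m = 2.2963×10⁵ km.

apokrone radius ≈ 2.30×10⁵ km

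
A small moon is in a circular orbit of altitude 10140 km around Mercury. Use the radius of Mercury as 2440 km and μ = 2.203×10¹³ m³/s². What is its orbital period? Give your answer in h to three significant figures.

T ≈ 16.6 h

r = 2440 + 10140 = 12580 km = 1.2580×10⁷ m.
Kepler's third law: T = 2π√(r³/μ) = 2π√((1.258×10⁷)³ / 2.203×10¹³).
r³/μ = 9.037×10⁷ s², so T = 2π × 9.506×10³ = 5.973×10⁴ s.
Converting: 5.973×10⁴ s ÷ 3600 = 16.59 h.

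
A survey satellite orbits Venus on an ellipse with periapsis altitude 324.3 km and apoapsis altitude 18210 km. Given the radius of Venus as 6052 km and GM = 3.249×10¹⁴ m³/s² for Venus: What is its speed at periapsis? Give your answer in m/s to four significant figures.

r_p = 6052 + 324.3 = 6376.3 km = 6.3763×10⁶ m.
r_a = 6052 + 18210 = 24262 km = 2.4262×10⁷ m.
Semi-major axis a = (r_p + r_a)/2 = 15319 km = 1.532×10⁷ m.
Vis-viva: v² = μ(2/r − 1/a) = 3.249×10¹⁴ × (3.137×10⁻⁷ − 6.528×10⁻⁸) = 8.070×10⁷ m²/s².
v = 8983 m/s.

v ≈ 8983 m/s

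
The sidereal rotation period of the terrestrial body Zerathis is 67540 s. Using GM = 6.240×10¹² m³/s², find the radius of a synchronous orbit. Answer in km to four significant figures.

A synchronous orbit has period T, so by Kepler's third law a = (μT²/4π²)^(1/3).
μT²/4π² = 6.240×10¹² × (6.754×10⁴)² / 39.48 = 7.210×10²⁰ m³.
a = 8.967×10⁶ m = 8967.0 km.

r_sync ≈ 8967 km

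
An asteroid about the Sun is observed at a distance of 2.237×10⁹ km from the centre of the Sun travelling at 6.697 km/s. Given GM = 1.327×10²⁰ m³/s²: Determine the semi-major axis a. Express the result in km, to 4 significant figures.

a ≈ 1.798×10⁹ km

r = 2.237×10¹² m.
Specific orbital energy ε = v²/2 − μ/r = (6697)²/2 − 1.327×10²⁰/2.237×10¹² = -3.690×10⁷ J/kg.
Since ε = −μ/(2a), a = −μ/(2ε) = 1.798×10¹² m = 1.7983×10⁹ km.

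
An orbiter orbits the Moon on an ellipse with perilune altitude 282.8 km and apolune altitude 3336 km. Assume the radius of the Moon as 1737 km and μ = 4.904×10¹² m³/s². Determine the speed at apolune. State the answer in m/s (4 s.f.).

r_p = 1737 + 282.8 = 2019.8 km = 2.0198×10⁶ m.
r_a = 1737 + 3336 = 5073.0 km = 5.0730×10⁶ m.
Semi-major axis a = (r_p + r_a)/2 = 3546.4 km = 3.546×10⁶ m.
Vis-viva: v² = μ(2/r − 1/a) = 4.904×10¹² × (3.942×10⁻⁷ − 2.820×10⁻⁷) = 5.506×10⁵ m²/s².
v = 742.0 m/s.

v ≈ 742.0 m/s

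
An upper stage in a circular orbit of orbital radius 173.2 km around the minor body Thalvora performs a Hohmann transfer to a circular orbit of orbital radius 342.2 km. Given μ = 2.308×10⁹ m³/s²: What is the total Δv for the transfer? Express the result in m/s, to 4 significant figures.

r₁ = 173.2 km = 1.732×10⁵ m.
r₂ = 342.2 km = 3.422×10⁵ m.
Transfer ellipse a_t = (r₁ + r₂)/2 = 2.577×10⁵ m.
At r₁: circular v_c1 = √(μ/r₁) = 115.4 m/s; transfer-periapsis v_p = √[μ(2/r₁ − 1/a_t)] = 133.0 m/s.
Δv₁ = v_p − v_c1 = 17.59 m/s.
At r₂: circular v_c2 = √(μ/r₂) = 82.13 m/s; transfer-apoapsis v_a = √[μ(2/r₂ − 1/a_t)] = 67.33 m/s.
Δv₂ = v_c2 − v_a = 14.80 m/s.
Total Δv = Δv₁ + Δv₂ = 32.38 m/s.

Δv_total ≈ 32.38 m/s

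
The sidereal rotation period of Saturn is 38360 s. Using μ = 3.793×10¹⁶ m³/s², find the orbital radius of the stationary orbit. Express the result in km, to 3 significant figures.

A synchronous orbit has period T, so by Kepler's third law a = (μT²/4π²)^(1/3).
μT²/4π² = 3.793×10¹⁶ × (3.836×10⁴)² / 39.48 = 1.414×10²⁴ m³.
a = 1.122×10⁸ m = 1.1223×10⁵ km.

r_sync ≈ 1.12×10⁵ km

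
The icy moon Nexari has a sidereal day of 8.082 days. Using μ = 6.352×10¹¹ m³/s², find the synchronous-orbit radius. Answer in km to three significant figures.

r_sync ≈ 19900 km

T = 8.082 days = 6.983×10⁵ s.
A synchronous orbit has period T, so by Kepler's third law a = (μT²/4π²)^(1/3).
μT²/4π² = 6.352×10¹¹ × (6.983×10⁵)² / 39.48 = 7.845×10²¹ m³.
a = 1.987×10⁷ m = 19870 km.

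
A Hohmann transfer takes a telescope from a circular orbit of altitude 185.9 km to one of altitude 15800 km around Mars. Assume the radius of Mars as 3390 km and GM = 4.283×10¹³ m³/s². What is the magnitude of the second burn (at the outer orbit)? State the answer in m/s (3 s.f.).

Δv ≈ 657 m/s

r₁ = 3390 + 185.9 = 3575.9 km = 3.5759×10⁶ m.
r₂ = 3390 + 15800 = 19190 km = 1.9190×10⁷ m.
Transfer ellipse a_t = (r₁ + r₂)/2 = 1.138×10⁷ m.
At r₁: circular v_c1 = √(μ/r₁) = 3461 m/s; transfer-periapsis v_p = √[μ(2/r₁ − 1/a_t)] = 4494 m/s.
At r₂: circular v_c2 = √(μ/r₂) = 1494 m/s; transfer-apoapsis v_a = √[μ(2/r₂ − 1/a_t)] = 837.3 m/s.
Δv₂ = v_c2 − v_a = 656.6 m/s.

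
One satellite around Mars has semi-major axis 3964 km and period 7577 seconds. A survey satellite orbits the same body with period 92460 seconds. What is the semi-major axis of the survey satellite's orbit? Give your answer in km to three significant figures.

Kepler's third law: a³ ∝ T², so a₂ = a₁ (T₂/T₁)^(2/3).
T₂/T₁ = 12.20, (T₂/T₁)^(2/3) = 5.300.
a₂ = 3964 × 5.300 = 21010 km.

a₂ ≈ 21000 km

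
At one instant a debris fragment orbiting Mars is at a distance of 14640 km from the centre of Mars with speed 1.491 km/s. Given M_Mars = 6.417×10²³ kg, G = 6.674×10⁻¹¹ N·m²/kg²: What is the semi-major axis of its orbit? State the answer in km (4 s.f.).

a ≈ 11810 km

μ = GM = 6.674×10⁻¹¹ × 6.417×10²³ = 4.283×10¹³ m³/s².
r = 1.464×10⁷ m.
Vis-viva rearranged: 1/a = 2/r − v²/μ = 1.366×10⁻⁷ − 5.191×10⁻⁸ = 8.470×10⁻⁸ m⁻¹.
a = 1.181×10⁷ m = 11806 km.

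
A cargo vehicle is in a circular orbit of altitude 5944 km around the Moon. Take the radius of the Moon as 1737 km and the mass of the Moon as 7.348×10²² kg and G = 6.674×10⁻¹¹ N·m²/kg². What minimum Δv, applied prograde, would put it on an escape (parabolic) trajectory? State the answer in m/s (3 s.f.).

Δv ≈ 331 m/s

μ = GM = 6.674×10⁻¹¹ × 7.348×10²² = 4.904×10¹² m³/s².
r = 1737 + 5944 = 7681.0 km = 7.6810×10⁶ m.
Circular speed v_c = √(μ/r) = 799.0 m/s.
Escape speed v_esc = √(2μ/r) = √2 × v_c = 1130 m/s.
Δv = v_esc − v_c = 331.0 m/s.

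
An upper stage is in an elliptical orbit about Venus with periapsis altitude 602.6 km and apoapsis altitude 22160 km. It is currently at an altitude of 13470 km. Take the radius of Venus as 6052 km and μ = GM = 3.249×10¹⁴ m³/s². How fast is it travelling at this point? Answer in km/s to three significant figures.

r_p = 6052 + 602.6 = 6654.6 km = 6.6546×10⁶ m.
r_a = 6052 + 22160 = 28212 km = 2.8212×10⁷ m.
r = 6052 + 13470 = 19522 km = 1.952×10⁷ m.
Semi-major axis a = (r_p + r_a)/2 = 17433 km = 1.743×10⁷ m.
Vis-viva: v² = μ(2/r − 1/a) = 3.249×10¹⁴ × (1.024×10⁻⁷ − 5.736×10⁻⁸) = 1.465×10⁷ m²/s².
v = 3827 m/s = 3.827 km/s.

v ≈ 3.83 km/s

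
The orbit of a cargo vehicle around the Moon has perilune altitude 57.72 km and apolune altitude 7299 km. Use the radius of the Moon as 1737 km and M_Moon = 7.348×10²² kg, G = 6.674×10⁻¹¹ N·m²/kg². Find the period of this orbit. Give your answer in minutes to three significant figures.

T ≈ 596 minutes

μ = GM = 6.674×10⁻¹¹ × 7.348×10²² = 4.904×10¹² m³/s².
r_p = 1737 + 57.72 = 1794.7 km = 1.7947×10⁶ m.
r_a = 1737 + 7299 = 9036.0 km = 9.0360×10⁶ m.
Semi-major axis a = (r_p + r_a)/2 = (1794.7 + 9036.0)/2 = 5415.4 km = 5.415×10⁶ m.
By Kepler's third law T = 2π√(a³/μ) = 2π × 5.691×10³ = 3.576×10⁴ s.
= 595.9 minutes.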